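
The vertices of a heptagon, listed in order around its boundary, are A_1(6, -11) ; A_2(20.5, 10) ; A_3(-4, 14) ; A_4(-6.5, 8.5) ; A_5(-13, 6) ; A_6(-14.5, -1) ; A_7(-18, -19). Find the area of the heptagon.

Apply the shoelace formula: 2A = Σ (x_i·y_{i+1} − x_{i+1}·y_i), indices taken mod 7.
Σ = (285.5) + (327) + (57) + (71.5) + (100) + (257.5) + (312) = 1410.5
Area = |Σ|/2 = 705.25.

705.25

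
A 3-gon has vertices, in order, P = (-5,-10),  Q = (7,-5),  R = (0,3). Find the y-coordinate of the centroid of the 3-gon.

-4

Apply Gauss's area formula. First the cross-terms c_i = x_i·y_{i+1} − x_{i+1}·y_i:
  95, 21, 15  ⇒  2A = 131, A = 65.5.
Then Σ (y_i + y_{i+1})·c_i = -1572, so ȳ = -1572 / (6·65.5) = -4.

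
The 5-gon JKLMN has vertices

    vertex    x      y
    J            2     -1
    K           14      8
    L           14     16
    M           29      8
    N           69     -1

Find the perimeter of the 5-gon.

148

|JK| = √((12)² + (9)²) = √225 = 15
|KL| = √((0)² + (8)²) = √64 = 8
|LM| = √((15)² + (-8)²) = √289 = 17
|MN| = √((40)² + (-9)²) = √1681 = 41
|NJ| = √((-67)² + (0)²) = √4489 = 67
Perimeter = 15 + 8 + 17 + 41 + 67 = 148.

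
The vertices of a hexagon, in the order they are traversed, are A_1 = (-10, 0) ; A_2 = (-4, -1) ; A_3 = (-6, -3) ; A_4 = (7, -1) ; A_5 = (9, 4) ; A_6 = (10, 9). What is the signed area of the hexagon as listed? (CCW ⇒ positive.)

Apply the surveyor's formula: 2A = Σ (x_i·y_{i+1} − x_{i+1}·y_i), indices taken mod 6.
A_1→A_2: (-10)(-1) − (-4)(0) = 10
A_2→A_3: (-4)(-3) − (-6)(-1) = 6
A_3→A_4: (-6)(-1) − (7)(-3) = 27
A_4→A_5: (7)(4) − (9)(-1) = 37
A_5→A_6: (9)(9) − (10)(4) = 41
A_6→A_1: (10)(0) − (-10)(9) = 90
Σ = 211
Signed area = Σ/2 = 105.5 (positive ⇒ counter-clockwise traversal).

105.5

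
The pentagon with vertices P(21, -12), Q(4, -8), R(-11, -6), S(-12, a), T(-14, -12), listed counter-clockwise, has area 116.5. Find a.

-9

The doubled signed area Σ (x_i y_{i+1} − x_{i+1} y_i) is linear in a.
With a=0 it equals 260; the coefficient of a is 3 (from the two edges through S).
So 3·a + 260 = 2·116.5 = 233 ⇒ a = -9.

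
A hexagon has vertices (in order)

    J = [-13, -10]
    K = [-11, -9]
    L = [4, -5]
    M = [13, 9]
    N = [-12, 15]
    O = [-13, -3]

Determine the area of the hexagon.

412

Apply Gauss's area formula: 2A = Σ (x_i·y_{i+1} − x_{i+1}·y_i), indices taken mod 6.
J→K: (-13)(-9) − (-11)(-10) = 7
K→L: (-11)(-5) − (4)(-9) = 91
L→M: (4)(9) − (13)(-5) = 101
M→N: (13)(15) − (-12)(9) = 303
N→O: (-12)(-3) − (-13)(15) = 231
O→J: (-13)(-10) − (-13)(-3) = 91
Σ = 824
Area = |Σ|/2 = 412.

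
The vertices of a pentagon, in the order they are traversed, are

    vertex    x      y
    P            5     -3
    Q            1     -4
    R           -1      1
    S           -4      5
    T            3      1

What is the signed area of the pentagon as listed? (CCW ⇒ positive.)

Cross-terms: -17, -3, -1, -19, -14  ⇒  Σ = -54
Signed area = Σ/2 = -27 (negative ⇒ clockwise traversal).

-27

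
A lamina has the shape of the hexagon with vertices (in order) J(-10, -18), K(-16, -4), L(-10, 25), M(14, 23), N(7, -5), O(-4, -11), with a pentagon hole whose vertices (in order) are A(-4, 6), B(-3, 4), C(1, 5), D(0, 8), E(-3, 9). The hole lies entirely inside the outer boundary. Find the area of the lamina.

Outer boundary:
Apply Gauss's area formula: 2A = Σ (x_i·y_{i+1} − x_{i+1}·y_i), indices taken mod 6.
Σ = (-248) + (-440) + (-580) + (-231) + (-97) + (-38) = -1634
Area = |Σ|/2 = 817.
Hole:
A→B: (-4)(4) − (-3)(6) = 2
B→C: (-3)(5) − (1)(4) = -19
C→D: (1)(8) − (0)(5) = 8
D→E: (0)(9) − (-3)(8) = 24
E→A: (-3)(6) − (-4)(9) = 18
Σ = 33
Area = |Σ|/2 = 16.5.
Net area = 817 − 16.5 = 800.5.

800.5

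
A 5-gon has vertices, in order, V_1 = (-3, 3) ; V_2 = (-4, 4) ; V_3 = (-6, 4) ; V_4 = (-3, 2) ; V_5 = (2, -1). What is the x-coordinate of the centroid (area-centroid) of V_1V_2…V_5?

Apply the shoelace (surveyor's) formula. First the cross-terms c_i = x_i·y_{i+1} − x_{i+1}·y_i:
  0, 8, 0, -1, 3  ⇒  2A = 10, A = 5.
Then Σ (x_i + x_{i+1})·c_i = -82, so x̄ = -82 / (6·5) = -41/15.

-41/15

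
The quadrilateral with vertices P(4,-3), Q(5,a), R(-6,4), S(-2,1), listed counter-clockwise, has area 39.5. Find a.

4

Write out the shoelace sum; only the two edges meeting at Q involve a:
2·Area = [(4·a − 5·(-3)) + (5·4 − (-6)·a)] + 4
       = 10·a + 39 = 79
⇒ a = 4.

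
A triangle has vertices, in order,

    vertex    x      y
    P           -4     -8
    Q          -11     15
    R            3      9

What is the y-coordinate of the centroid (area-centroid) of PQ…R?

Apply the surveyor's formula. First the cross-terms c_i = x_i·y_{i+1} − x_{i+1}·y_i:
  -148, -144, 12  ⇒  2A = -280, A = -140.
Then Σ (y_i + y_{i+1})·c_i = -4480, so ȳ = -4480 / (6·(-140)) = 16/3.

16/3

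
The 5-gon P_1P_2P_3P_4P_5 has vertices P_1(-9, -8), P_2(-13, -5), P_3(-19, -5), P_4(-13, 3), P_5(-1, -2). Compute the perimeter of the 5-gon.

44

|P_1P_2| = √((-4)² + (3)²) = √25 = 5
|P_2P_3| = √((-6)² + (0)²) = √36 = 6
|P_3P_4| = √((6)² + (8)²) = √100 = 10
|P_4P_5| = √((12)² + (-5)²) = √169 = 13
|P_5P_1| = √((-8)² + (-6)²) = √100 = 10
Perimeter = 5 + 6 + 10 + 13 + 10 = 44.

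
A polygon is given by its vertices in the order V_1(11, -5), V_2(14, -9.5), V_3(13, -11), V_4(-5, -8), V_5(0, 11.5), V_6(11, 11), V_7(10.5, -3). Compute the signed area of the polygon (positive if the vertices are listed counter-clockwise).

Cross-terms: -34.5, -30.5, -159, -57.5, -126.5, -148.5, -19.5  ⇒  Σ = -576
Signed area = Σ/2 = -288 (negative ⇒ clockwise traversal).

-288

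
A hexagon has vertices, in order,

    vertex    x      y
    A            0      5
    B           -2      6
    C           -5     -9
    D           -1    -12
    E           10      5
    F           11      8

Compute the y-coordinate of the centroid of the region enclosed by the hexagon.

-145/152

Apply the shoelace (surveyor's) formula. First the cross-terms c_i = x_i·y_{i+1} − x_{i+1}·y_i:
  10, 48, 51, 115, 25, 55  ⇒  2A = 304, A = 152.
Then Σ (y_i + y_{i+1})·c_i = -870, so ȳ = -870 / (6·152) = -145/152.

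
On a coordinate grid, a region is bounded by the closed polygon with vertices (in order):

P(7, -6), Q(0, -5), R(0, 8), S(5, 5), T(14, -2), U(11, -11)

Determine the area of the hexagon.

Apply the surveyor's formula: 2A = Σ (x_i·y_{i+1} − x_{i+1}·y_i), indices taken mod 6.
Σ = (-35) + (0) + (-40) + (-80) + (-132) + (11) = -276
Area = |Σ|/2 = 138.

138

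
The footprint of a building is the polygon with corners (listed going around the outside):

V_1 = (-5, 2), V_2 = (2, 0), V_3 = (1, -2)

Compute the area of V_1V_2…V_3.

8

Cross-terms: -4, -4, -8  ⇒  Σ = -16
Area = |Σ|/2 = 8.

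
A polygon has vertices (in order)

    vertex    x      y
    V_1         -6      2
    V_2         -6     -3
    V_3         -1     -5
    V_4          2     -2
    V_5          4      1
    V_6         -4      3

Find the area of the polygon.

52.5

Apply the shoelace formula: 2A = Σ (x_i·y_{i+1} − x_{i+1}·y_i), indices taken mod 6.
Σ = (30) + (27) + (12) + (10) + (16) + (10) = 105
Area = |Σ|/2 = 52.5.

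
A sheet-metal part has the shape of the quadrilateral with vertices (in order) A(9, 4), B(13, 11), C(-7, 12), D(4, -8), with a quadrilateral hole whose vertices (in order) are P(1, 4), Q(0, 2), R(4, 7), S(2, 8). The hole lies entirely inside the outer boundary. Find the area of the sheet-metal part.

Outer boundary:
Σ = (47) + (233) + (8) + (88) = 376
Area = |Σ|/2 = 188.
Hole:
Apply the shoelace formula: 2A = Σ (x_i·y_{i+1} − x_{i+1}·y_i), indices taken mod 4.
P→Q: (1)(2) − (0)(4) = 2
Q→R: (0)(7) − (4)(2) = -8
R→S: (4)(8) − (2)(7) = 18
S→P: (2)(4) − (1)(8) = 0
Σ = 12
Area = |Σ|/2 = 6.
Net area = 188 − 6 = 182.

182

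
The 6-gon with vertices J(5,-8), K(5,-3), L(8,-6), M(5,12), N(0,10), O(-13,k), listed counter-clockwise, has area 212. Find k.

1

Write out the shoelace sum; only the two edges meeting at O involve k:
2·Area = [(0·k − (-13)·10) + ((-13)·(-8) − 5·k)] + 195
       = -5·k + 429 = 424
⇒ k = 1.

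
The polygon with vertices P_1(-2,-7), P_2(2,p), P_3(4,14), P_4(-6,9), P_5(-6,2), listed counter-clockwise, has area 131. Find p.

-2

Write out the shoelace sum; only the two edges meeting at P_2 involve p:
2·Area = [((-2)·p − 2·(-7)) + (2·14 − 4·p)] + 208
       = -6·p + 250 = 262
⇒ p = -2.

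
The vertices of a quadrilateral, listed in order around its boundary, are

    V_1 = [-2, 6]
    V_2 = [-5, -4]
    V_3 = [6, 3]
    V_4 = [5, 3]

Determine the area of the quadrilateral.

Σ = (38) + (9) + (3) + (36) = 86
Area = |Σ|/2 = 43.

43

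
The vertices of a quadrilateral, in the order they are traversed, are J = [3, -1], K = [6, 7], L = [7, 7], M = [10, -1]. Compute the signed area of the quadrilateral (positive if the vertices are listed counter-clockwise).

-32

Cross-terms: 27, -7, -77, -7  ⇒  Σ = -64
Signed area = Σ/2 = -32 (negative ⇒ clockwise traversal).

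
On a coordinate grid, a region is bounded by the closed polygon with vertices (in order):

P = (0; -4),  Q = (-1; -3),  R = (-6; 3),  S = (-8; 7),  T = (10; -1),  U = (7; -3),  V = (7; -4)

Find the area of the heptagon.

Apply Gauss's area formula: 2A = Σ (x_i·y_{i+1} − x_{i+1}·y_i), indices taken mod 7.
P→Q: (0)(-3) − (-1)(-4) = -4
Q→R: (-1)(3) − (-6)(-3) = -21
R→S: (-6)(7) − (-8)(3) = -18
S→T: (-8)(-1) − (10)(7) = -62
T→U: (10)(-3) − (7)(-1) = -23
U→V: (7)(-4) − (7)(-3) = -7
V→P: (7)(-4) − (0)(-4) = -28
Σ = -163
Area = |Σ|/2 = 81.5.

81.5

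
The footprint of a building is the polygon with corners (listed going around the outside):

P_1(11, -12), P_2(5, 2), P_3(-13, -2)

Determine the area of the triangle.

138

Apply the shoelace formula: 2A = Σ (x_i·y_{i+1} − x_{i+1}·y_i), indices taken mod 3.
P_1→P_2: (11)(2) − (5)(-12) = 82
P_2→P_3: (5)(-2) − (-13)(2) = 16
P_3→P_1: (-13)(-12) − (11)(-2) = 178
Σ = 276
Area = |Σ|/2 = 138.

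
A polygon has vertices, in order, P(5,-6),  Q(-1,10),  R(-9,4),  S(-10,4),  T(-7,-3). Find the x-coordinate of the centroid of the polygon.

-620/249

Apply the surveyor's formula. First the cross-terms c_i = x_i·y_{i+1} − x_{i+1}·y_i:
  44, 86, 4, 58, 57  ⇒  2A = 249, A = 124.5.
Then Σ (x_i + x_{i+1})·c_i = -1860, so x̄ = -1860 / (6·124.5) = -620/249.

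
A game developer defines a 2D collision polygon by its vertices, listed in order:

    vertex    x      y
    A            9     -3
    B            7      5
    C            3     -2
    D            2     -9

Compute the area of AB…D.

44.5

Apply the shoelace (surveyor's) formula: 2A = Σ (x_i·y_{i+1} − x_{i+1}·y_i), indices taken mod 4.
A→B: (9)(5) − (7)(-3) = 66
B→C: (7)(-2) − (3)(5) = -29
C→D: (3)(-9) − (2)(-2) = -23
D→A: (2)(-3) − (9)(-9) = 75
Σ = 89
Area = |Σ|/2 = 44.5.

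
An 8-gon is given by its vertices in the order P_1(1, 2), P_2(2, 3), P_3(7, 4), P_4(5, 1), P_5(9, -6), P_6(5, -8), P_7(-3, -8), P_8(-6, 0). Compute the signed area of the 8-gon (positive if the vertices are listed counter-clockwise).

P_1→P_2: (1)(3) − (2)(2) = -1
P_2→P_3: (2)(4) − (7)(3) = -13
P_3→P_4: (7)(1) − (5)(4) = -13
P_4→P_5: (5)(-6) − (9)(1) = -39
P_5→P_6: (9)(-8) − (5)(-6) = -42
P_6→P_7: (5)(-8) − (-3)(-8) = -64
P_7→P_8: (-3)(0) − (-6)(-8) = -48
P_8→P_1: (-6)(2) − (1)(0) = -12
Σ = -232
Signed area = Σ/2 = -116 (negative ⇒ clockwise traversal).

-116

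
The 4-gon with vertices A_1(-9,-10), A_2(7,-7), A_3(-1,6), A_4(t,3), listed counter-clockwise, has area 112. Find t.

-2

Write out the shoelace sum; only the two edges meeting at A_4 involve t:
2·Area = [((-1)·3 − t·6) + (t·(-10) − (-9)·3)] + 168
       = -16·t + 192 = 224
⇒ t = -2.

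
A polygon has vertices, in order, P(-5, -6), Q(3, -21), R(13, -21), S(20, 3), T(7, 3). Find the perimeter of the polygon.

80

|PQ| = √((8)² + (-15)²) = √289 = 17
|QR| = √((10)² + (0)²) = √100 = 10
|RS| = √((7)² + (24)²) = √625 = 25
|ST| = √((-13)² + (0)²) = √169 = 13
|TP| = √((-12)² + (-9)²) = √225 = 15
Perimeter = 17 + 10 + 25 + 13 + 15 = 80.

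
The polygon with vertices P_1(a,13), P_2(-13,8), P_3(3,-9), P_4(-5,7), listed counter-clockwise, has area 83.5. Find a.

-6

Write out the shoelace sum; only the two edges meeting at P_1 involve a:
2·Area = [((-5)·13 − a·7) + (a·8 − (-13)·13)] + 69
       = 1·a + 173 = 167
⇒ a = -6.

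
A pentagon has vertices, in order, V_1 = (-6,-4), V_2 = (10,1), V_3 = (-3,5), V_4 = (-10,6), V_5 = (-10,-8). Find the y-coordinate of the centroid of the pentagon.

Apply the shoelace formula. First the cross-terms c_i = x_i·y_{i+1} − x_{i+1}·y_i:
  34, 53, 32, 140, -8  ⇒  2A = 251, A = 125.5.
Then Σ (y_i + y_{i+1})·c_i = 384, so ȳ = 384 / (6·125.5) = 128/251.

128/251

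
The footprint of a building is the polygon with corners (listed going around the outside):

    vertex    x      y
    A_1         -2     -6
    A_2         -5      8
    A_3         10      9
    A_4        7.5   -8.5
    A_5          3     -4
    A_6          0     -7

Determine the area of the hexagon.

181.5

A_1→A_2: (-2)(8) − (-5)(-6) = -46
A_2→A_3: (-5)(9) − (10)(8) = -125
A_3→A_4: (10)(-8.5) − (7.5)(9) = -152.5
A_4→A_5: (7.5)(-4) − (3)(-8.5) = -4.5
A_5→A_6: (3)(-7) − (0)(-4) = -21
A_6→A_1: (0)(-6) − (-2)(-7) = -14
Σ = -363
Area = |Σ|/2 = 181.5.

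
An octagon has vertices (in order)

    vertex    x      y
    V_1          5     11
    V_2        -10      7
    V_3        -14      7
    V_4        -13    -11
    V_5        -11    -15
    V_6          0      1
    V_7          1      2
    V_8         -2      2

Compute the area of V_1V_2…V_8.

Apply the shoelace (surveyor's) formula: 2A = Σ (x_i·y_{i+1} − x_{i+1}·y_i), indices taken mod 8.
Σ = (145) + (28) + (245) + (74) + (-11) + (-1) + (6) + (-32) = 454
Area = |Σ|/2 = 227.

227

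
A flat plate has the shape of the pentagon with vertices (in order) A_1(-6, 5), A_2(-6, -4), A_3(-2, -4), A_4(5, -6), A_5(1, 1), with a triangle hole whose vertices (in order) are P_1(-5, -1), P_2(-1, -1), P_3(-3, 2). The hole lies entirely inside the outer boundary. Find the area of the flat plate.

Outer boundary:
Apply the shoelace formula: 2A = Σ (x_i·y_{i+1} − x_{i+1}·y_i), indices taken mod 5.
A_1→A_2: (-6)(-4) − (-6)(5) = 54
A_2→A_3: (-6)(-4) − (-2)(-4) = 16
A_3→A_4: (-2)(-6) − (5)(-4) = 32
A_4→A_5: (5)(1) − (1)(-6) = 11
A_5→A_1: (1)(5) − (-6)(1) = 11
Σ = 124
Area = |Σ|/2 = 62.
Hole:
Apply the shoelace (surveyor's) formula: 2A = Σ (x_i·y_{i+1} − x_{i+1}·y_i), indices taken mod 3.
P_1→P_2: (-5)(-1) − (-1)(-1) = 4
P_2→P_3: (-1)(2) − (-3)(-1) = -5
P_3→P_1: (-3)(-1) − (-5)(2) = 13
Σ = 12
Area = |Σ|/2 = 6.
Net area = 62 − 6 = 56.

56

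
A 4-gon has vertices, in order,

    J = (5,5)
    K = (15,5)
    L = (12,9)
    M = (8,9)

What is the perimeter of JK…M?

|JK| = √((10)² + (0)²) = √100 = 10
|KL| = √((-3)² + (4)²) = √25 = 5
|LM| = √((-4)² + (0)²) = √16 = 4
|MJ| = √((-3)² + (-4)²) = √25 = 5
Perimeter = 10 + 5 + 4 + 5 = 24.

24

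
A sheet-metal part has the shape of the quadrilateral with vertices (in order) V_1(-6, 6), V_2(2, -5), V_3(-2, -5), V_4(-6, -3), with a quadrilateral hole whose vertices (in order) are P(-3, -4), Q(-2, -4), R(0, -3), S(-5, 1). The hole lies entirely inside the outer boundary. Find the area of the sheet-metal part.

31

Outer boundary:
Σ = (18) + (-20) + (-24) + (-54) = -80
Area = |Σ|/2 = 40.
Hole:
Apply the shoelace formula: 2A = Σ (x_i·y_{i+1} − x_{i+1}·y_i), indices taken mod 4.
Σ = (4) + (6) + (-15) + (23) = 18
Area = |Σ|/2 = 9.
Net area = 40 − 9 = 31.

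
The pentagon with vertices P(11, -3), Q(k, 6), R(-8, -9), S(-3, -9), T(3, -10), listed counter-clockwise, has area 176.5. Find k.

-6

The doubled signed area Σ (x_i y_{i+1} − x_{i+1} y_i) is linear in k.
With k=0 it equals 317; the coefficient of k is -6 (from the two edges through Q).
So -6·k + 317 = 2·176.5 = 353 ⇒ k = -6.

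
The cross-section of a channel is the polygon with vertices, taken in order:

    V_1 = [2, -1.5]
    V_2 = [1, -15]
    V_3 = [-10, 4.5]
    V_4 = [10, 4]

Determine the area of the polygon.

141

Σ = (-28.5) + (-145.5) + (-85) + (-23) = -282
Area = |Σ|/2 = 141.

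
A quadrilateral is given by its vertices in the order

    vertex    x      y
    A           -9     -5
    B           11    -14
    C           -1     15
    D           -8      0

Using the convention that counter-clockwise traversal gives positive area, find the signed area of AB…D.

Apply the surveyor's formula: 2A = Σ (x_i·y_{i+1} − x_{i+1}·y_i), indices taken mod 4.
Σ = (181) + (151) + (120) + (40) = 492
Signed area = Σ/2 = 246 (positive ⇒ counter-clockwise traversal).

246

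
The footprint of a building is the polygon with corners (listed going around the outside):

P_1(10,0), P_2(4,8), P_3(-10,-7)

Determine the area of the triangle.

P_1→P_2: (10)(8) − (4)(0) = 80
P_2→P_3: (4)(-7) − (-10)(8) = 52
P_3→P_1: (-10)(0) − (10)(-7) = 70
Σ = 202
Area = |Σ|/2 = 101.

101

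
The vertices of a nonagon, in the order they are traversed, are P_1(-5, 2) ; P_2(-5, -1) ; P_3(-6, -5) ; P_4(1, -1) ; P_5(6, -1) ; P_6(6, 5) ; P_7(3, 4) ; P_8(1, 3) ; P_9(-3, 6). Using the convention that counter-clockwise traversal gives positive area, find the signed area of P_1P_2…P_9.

69.5

Apply the surveyor's formula: 2A = Σ (x_i·y_{i+1} − x_{i+1}·y_i), indices taken mod 9.
Cross-terms: 15, 19, 11, 5, 36, 9, 5, 15, 24  ⇒  Σ = 139
Signed area = Σ/2 = 69.5 (positive ⇒ counter-clockwise traversal).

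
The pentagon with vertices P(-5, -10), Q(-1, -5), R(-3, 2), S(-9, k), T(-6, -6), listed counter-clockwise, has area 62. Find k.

8

Write out the shoelace sum; only the two edges meeting at S involve k:
2·Area = [((-3)·k − (-9)·2) + ((-9)·(-6) − (-6)·k)] + 28
       = 3·k + 100 = 124
⇒ k = 8.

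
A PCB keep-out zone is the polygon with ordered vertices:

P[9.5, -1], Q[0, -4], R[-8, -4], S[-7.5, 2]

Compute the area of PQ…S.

63.75

Cross-terms: -38, -32, -46, -11.5  ⇒  Σ = -127.5
Area = |Σ|/2 = 63.75.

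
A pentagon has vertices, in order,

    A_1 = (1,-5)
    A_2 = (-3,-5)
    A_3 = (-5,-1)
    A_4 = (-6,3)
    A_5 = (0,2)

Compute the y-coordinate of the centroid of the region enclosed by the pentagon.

-236/231

Apply Gauss's area formula. First the cross-terms c_i = x_i·y_{i+1} − x_{i+1}·y_i:
  -20, -22, -21, -12, -2  ⇒  2A = -77, A = -38.5.
Then Σ (y_i + y_{i+1})·c_i = 236, so ȳ = 236 / (6·(-38.5)) = -236/231.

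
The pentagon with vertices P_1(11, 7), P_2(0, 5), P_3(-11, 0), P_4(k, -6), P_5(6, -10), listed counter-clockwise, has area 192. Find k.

The doubled signed area Σ (x_i y_{i+1} − x_{i+1} y_i) is linear in k.
With k=0 it equals 364; the coefficient of k is -10 (from the two edges through P_4).
So -10·k + 364 = 2·192 = 384 ⇒ k = -2.

-2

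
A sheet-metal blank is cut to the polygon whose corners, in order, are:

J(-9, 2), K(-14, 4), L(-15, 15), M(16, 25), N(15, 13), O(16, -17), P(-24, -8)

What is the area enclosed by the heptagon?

1029.5

Apply Gauss's area formula: 2A = Σ (x_i·y_{i+1} − x_{i+1}·y_i), indices taken mod 7.
J→K: (-9)(4) − (-14)(2) = -8
K→L: (-14)(15) − (-15)(4) = -150
L→M: (-15)(25) − (16)(15) = -615
M→N: (16)(13) − (15)(25) = -167
N→O: (15)(-17) − (16)(13) = -463
O→P: (16)(-8) − (-24)(-17) = -536
P→J: (-24)(2) − (-9)(-8) = -120
Σ = -2059
Area = |Σ|/2 = 1029.5.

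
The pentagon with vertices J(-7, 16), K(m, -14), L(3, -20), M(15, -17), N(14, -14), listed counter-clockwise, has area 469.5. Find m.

Write out the shoelace sum; only the two edges meeting at K involve m:
2·Area = [((-7)·(-14) − m·16) + (m·(-20) − 3·(-14))] + 403
       = -36·m + 543 = 939
⇒ m = -11.

-11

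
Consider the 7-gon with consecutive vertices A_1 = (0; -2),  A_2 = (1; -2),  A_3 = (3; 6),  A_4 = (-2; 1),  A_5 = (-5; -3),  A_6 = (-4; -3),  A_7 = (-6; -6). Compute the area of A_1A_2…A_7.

Cross-terms: 2, 12, 15, 11, 3, 6, 12  ⇒  Σ = 61
Area = |Σ|/2 = 30.5.

30.5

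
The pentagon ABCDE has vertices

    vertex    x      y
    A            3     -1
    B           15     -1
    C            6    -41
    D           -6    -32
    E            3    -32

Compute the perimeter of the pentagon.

|AB| = √((12)² + (0)²) = √144 = 12
|BC| = √((-9)² + (-40)²) = √1681 = 41
|CD| = √((-12)² + (9)²) = √225 = 15
|DE| = √((9)² + (0)²) = √81 = 9
|EA| = √((0)² + (31)²) = √961 = 31
Perimeter = 12 + 41 + 15 + 9 + 31 = 108.

108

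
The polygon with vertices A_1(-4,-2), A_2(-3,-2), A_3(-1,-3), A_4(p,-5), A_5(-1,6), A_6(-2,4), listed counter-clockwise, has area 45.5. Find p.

The doubled signed area Σ (x_i y_{i+1} − x_{i+1} y_i) is linear in p.
With p=0 it equals 37; the coefficient of p is 9 (from the two edges through A_4).
So 9·p + 37 = 2·45.5 = 91 ⇒ p = 6.

6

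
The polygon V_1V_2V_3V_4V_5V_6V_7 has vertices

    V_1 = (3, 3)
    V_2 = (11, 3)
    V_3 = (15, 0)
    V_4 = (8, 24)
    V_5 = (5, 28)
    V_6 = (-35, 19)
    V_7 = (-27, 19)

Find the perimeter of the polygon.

126

|V_1V_2| = √((8)² + (0)²) = √64 = 8
|V_2V_3| = √((4)² + (-3)²) = √25 = 5
|V_3V_4| = √((-7)² + (24)²) = √625 = 25
|V_4V_5| = √((-3)² + (4)²) = √25 = 5
|V_5V_6| = √((-40)² + (-9)²) = √1681 = 41
|V_6V_7| = √((8)² + (0)²) = √64 = 8
|V_7V_1| = √((30)² + (-16)²) = √1156 = 34
Perimeter = 8 + 5 + 25 + 5 + 41 + 8 + 34 = 126.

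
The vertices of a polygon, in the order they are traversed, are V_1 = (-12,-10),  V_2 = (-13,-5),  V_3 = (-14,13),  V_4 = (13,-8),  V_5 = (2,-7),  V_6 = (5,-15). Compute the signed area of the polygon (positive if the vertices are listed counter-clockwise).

-333

Σ = (-70) + (-239) + (-57) + (-75) + (5) + (-230) = -666
Signed area = Σ/2 = -333 (negative ⇒ clockwise traversal).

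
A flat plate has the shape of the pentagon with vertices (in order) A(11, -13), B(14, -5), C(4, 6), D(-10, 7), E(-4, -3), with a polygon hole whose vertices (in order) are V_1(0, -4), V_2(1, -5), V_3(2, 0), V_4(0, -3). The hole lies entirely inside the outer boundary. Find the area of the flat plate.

227

Outer boundary:
Apply the surveyor's formula: 2A = Σ (x_i·y_{i+1} − x_{i+1}·y_i), indices taken mod 5.
A→B: (11)(-5) − (14)(-13) = 127
B→C: (14)(6) − (4)(-5) = 104
C→D: (4)(7) − (-10)(6) = 88
D→E: (-10)(-3) − (-4)(7) = 58
E→A: (-4)(-13) − (11)(-3) = 85
Σ = 462
Area = |Σ|/2 = 231.
Hole:
Apply the surveyor's formula: 2A = Σ (x_i·y_{i+1} − x_{i+1}·y_i), indices taken mod 4.
Σ = (4) + (10) + (-6) + (0) = 8
Area = |Σ|/2 = 4.
Net area = 231 − 4 = 227.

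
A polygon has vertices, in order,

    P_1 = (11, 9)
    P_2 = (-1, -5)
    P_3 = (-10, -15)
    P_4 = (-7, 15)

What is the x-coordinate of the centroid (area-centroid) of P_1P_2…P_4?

Apply Gauss's area formula. First the cross-terms c_i = x_i·y_{i+1} − x_{i+1}·y_i:
  -46, -35, -255, -228  ⇒  2A = -564, A = -282.
Then Σ (x_i + x_{i+1})·c_i = 3348, so x̄ = 3348 / (6·(-282)) = -93/47.

-93/47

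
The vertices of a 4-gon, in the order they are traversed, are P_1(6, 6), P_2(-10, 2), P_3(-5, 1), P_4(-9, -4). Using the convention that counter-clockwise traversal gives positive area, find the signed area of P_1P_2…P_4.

Cross-terms: 72, 0, 29, -30  ⇒  Σ = 71
Signed area = Σ/2 = 35.5 (positive ⇒ counter-clockwise traversal).

35.5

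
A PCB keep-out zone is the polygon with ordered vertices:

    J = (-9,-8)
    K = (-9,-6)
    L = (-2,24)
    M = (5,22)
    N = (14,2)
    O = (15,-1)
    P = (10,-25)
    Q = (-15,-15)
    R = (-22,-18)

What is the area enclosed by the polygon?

Apply the shoelace formula: 2A = Σ (x_i·y_{i+1} − x_{i+1}·y_i), indices taken mod 9.
Σ = (-18) + (-228) + (-164) + (-298) + (-44) + (-365) + (-525) + (-60) + (14) = -1688
Area = |Σ|/2 = 844.

844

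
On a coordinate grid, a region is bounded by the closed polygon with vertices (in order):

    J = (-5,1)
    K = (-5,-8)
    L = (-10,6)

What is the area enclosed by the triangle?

22.5

Apply the shoelace formula: 2A = Σ (x_i·y_{i+1} − x_{i+1}·y_i), indices taken mod 3.
Σ = (45) + (-110) + (20) = -45
Area = |Σ|/2 = 22.5.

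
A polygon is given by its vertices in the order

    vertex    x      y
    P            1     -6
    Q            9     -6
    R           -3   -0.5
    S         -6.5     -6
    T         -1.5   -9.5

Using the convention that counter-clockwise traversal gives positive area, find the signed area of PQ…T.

55.75

P→Q: (1)(-6) − (9)(-6) = 48
Q→R: (9)(-0.5) − (-3)(-6) = -22.5
R→S: (-3)(-6) − (-6.5)(-0.5) = 14.75
S→T: (-6.5)(-9.5) − (-1.5)(-6) = 52.75
T→P: (-1.5)(-6) − (1)(-9.5) = 18.5
Σ = 111.5
Signed area = Σ/2 = 55.75 (positive ⇒ counter-clockwise traversal).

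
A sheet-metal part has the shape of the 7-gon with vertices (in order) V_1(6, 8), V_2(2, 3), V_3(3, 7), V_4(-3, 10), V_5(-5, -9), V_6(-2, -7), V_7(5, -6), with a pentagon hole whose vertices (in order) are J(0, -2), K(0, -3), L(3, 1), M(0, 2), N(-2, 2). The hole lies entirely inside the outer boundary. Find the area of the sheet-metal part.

126

Outer boundary:
Apply the shoelace formula: 2A = Σ (x_i·y_{i+1} − x_{i+1}·y_i), indices taken mod 7.
Σ = (2) + (5) + (51) + (77) + (17) + (47) + (76) = 275
Area = |Σ|/2 = 137.5.
Hole:
Apply the surveyor's formula: 2A = Σ (x_i·y_{i+1} − x_{i+1}·y_i), indices taken mod 5.
J→K: (0)(-3) − (0)(-2) = 0
K→L: (0)(1) − (3)(-3) = 9
L→M: (3)(2) − (0)(1) = 6
M→N: (0)(2) − (-2)(2) = 4
N→J: (-2)(-2) − (0)(2) = 4
Σ = 23
Area = |Σ|/2 = 11.5.
Net area = 137.5 − 11.5 = 126.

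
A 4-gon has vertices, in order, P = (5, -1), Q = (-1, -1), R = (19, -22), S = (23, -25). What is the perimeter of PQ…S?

|PQ| = √((-6)² + (0)²) = √36 = 6
|QR| = √((20)² + (-21)²) = √841 = 29
|RS| = √((4)² + (-3)²) = √25 = 5
|SP| = √((-18)² + (24)²) = √900 = 30
Perimeter = 6 + 29 + 5 + 30 = 70.

70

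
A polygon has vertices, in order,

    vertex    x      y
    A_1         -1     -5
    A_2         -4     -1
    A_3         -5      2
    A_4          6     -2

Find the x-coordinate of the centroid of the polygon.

-25/99

Apply Gauss's area formula. First the cross-terms c_i = x_i·y_{i+1} − x_{i+1}·y_i:
  -19, -13, -2, -32  ⇒  2A = -66, A = -33.
Then Σ (x_i + x_{i+1})·c_i = 50, so x̄ = 50 / (6·(-33)) = -25/99.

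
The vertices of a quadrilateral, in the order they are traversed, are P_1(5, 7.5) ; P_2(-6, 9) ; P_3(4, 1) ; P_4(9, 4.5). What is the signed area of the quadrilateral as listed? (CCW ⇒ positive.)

Σ = (90) + (-42) + (9) + (45) = 102
Signed area = Σ/2 = 51 (positive ⇒ counter-clockwise traversal).

51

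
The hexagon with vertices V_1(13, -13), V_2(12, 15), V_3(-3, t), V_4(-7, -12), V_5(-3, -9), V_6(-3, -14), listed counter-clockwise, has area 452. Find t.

The doubled signed area Σ (x_i y_{i+1} − x_{i+1} y_i) is linear in t.
With t=0 it equals 695; the coefficient of t is 19 (from the two edges through V_3).
So 19·t + 695 = 2·452 = 904 ⇒ t = 11.

11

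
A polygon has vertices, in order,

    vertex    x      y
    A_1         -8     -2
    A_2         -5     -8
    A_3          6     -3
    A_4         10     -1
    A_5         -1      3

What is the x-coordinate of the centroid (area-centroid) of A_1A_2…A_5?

Apply the surveyor's formula. First the cross-terms c_i = x_i·y_{i+1} − x_{i+1}·y_i:
  54, 63, 24, 29, 26  ⇒  2A = 196, A = 98.
Then Σ (x_i + x_{i+1})·c_i = -228, so x̄ = -228 / (6·98) = -19/49.

-19/49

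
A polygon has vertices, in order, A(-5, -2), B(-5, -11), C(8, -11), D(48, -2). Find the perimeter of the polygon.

116

|AB| = √((0)² + (-9)²) = √81 = 9
|BC| = √((13)² + (0)²) = √169 = 13
|CD| = √((40)² + (9)²) = √1681 = 41
|DA| = √((-53)² + (0)²) = √2809 = 53
Perimeter = 9 + 13 + 41 + 53 = 116.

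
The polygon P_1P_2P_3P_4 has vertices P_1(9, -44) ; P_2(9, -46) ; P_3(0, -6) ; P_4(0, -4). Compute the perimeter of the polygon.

86

|P_1P_2| = √((0)² + (-2)²) = √4 = 2
|P_2P_3| = √((-9)² + (40)²) = √1681 = 41
|P_3P_4| = √((0)² + (2)²) = √4 = 2
|P_4P_1| = √((9)² + (-40)²) = √1681 = 41
Perimeter = 2 + 41 + 2 + 41 = 86.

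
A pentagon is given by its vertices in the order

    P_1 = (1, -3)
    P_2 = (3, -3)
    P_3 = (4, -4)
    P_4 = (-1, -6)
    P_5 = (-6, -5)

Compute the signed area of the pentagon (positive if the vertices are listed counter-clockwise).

Cross-terms: 6, 0, -28, -31, 23  ⇒  Σ = -30
Signed area = Σ/2 = -15 (negative ⇒ clockwise traversal).

-15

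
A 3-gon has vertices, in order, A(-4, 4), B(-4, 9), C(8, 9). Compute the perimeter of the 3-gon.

|AB| = √((0)² + (5)²) = √25 = 5
|BC| = √((12)² + (0)²) = √144 = 12
|CA| = √((-12)² + (-5)²) = √169 = 13
Perimeter = 5 + 12 + 13 = 30.

30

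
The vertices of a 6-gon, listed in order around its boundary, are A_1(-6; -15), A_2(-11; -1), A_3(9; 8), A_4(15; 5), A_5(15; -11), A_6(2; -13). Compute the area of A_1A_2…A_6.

417

Apply the surveyor's formula: 2A = Σ (x_i·y_{i+1} − x_{i+1}·y_i), indices taken mod 6.
Cross-terms: -159, -79, -75, -240, -173, -108  ⇒  Σ = -834
Area = |Σ|/2 = 417.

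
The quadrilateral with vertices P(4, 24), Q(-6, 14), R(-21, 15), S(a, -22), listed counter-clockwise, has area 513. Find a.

Write out the shoelace sum; only the two edges meeting at S involve a:
2·Area = [((-21)·(-22) − a·15) + (a·24 − 4·(-22))] + 404
       = 9·a + 954 = 1026
⇒ a = 8.

8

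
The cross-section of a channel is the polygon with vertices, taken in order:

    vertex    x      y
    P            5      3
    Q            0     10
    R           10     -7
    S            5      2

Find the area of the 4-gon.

Σ = (50) + (-100) + (55) + (5) = 10
Area = |Σ|/2 = 5.

5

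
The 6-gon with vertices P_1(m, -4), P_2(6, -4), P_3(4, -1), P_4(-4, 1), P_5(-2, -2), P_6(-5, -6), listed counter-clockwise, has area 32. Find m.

The doubled signed area Σ (x_i y_{i+1} − x_{i+1} y_i) is linear in m.
With m=0 it equals 66; the coefficient of m is 2 (from the two edges through P_1).
So 2·m + 66 = 2·32 = 64 ⇒ m = -1.

-1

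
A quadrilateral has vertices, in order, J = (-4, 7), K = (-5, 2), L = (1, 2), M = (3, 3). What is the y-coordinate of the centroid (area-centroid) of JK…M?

34/9

Apply Gauss's area formula. First the cross-terms c_i = x_i·y_{i+1} − x_{i+1}·y_i:
  27, -12, -3, 33  ⇒  2A = 45, A = 22.5.
Then Σ (y_i + y_{i+1})·c_i = 510, so ȳ = 510 / (6·22.5) = 34/9.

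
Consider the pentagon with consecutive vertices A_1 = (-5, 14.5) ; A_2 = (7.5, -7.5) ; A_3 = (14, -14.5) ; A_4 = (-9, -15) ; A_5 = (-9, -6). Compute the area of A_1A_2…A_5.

Apply the shoelace formula: 2A = Σ (x_i·y_{i+1} − x_{i+1}·y_i), indices taken mod 5.
Σ = (-71.25) + (-3.75) + (-340.5) + (-81) + (-160.5) = -657
Area = |Σ|/2 = 328.5.

328.5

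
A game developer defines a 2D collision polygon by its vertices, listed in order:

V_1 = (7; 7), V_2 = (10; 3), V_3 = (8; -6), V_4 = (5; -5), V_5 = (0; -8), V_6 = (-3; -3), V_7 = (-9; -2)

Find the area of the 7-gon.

138.5

Apply the surveyor's formula: 2A = Σ (x_i·y_{i+1} − x_{i+1}·y_i), indices taken mod 7.
Σ = (-49) + (-84) + (-10) + (-40) + (-24) + (-21) + (-49) = -277
Area = |Σ|/2 = 138.5.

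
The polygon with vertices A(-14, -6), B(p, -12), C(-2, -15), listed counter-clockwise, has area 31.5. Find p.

-13

The doubled signed area Σ (x_i y_{i+1} − x_{i+1} y_i) is linear in p.
With p=0 it equals -54; the coefficient of p is -9 (from the two edges through B).
So -9·p + -54 = 2·31.5 = 63 ⇒ p = -13.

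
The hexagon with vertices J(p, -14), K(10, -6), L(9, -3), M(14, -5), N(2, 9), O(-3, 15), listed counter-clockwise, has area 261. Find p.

Write out the shoelace sum; only the two edges meeting at J involve p:
2·Area = [((-3)·(-14) − p·15) + (p·(-6) − 10·(-14))] + 214
       = -21·p + 396 = 522
⇒ p = -6.

-6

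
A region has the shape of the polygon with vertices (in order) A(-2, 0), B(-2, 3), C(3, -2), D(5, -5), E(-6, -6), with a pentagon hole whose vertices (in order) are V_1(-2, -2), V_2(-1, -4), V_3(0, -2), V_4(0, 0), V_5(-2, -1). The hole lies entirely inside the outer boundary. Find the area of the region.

39

Outer boundary:
Cross-terms: -6, -5, -5, -60, -12  ⇒  Σ = -88
Area = |Σ|/2 = 44.
Hole:
Apply the shoelace formula: 2A = Σ (x_i·y_{i+1} − x_{i+1}·y_i), indices taken mod 5.
Cross-terms: 6, 2, 0, 0, 2  ⇒  Σ = 10
Area = |Σ|/2 = 5.
Net area = 44 − 5 = 39.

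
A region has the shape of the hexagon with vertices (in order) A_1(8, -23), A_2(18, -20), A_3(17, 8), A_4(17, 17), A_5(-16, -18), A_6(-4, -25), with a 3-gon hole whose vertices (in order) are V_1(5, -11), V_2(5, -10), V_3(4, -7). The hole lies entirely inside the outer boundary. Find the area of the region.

Outer boundary:
Apply Gauss's area formula: 2A = Σ (x_i·y_{i+1} − x_{i+1}·y_i), indices taken mod 6.
A_1→A_2: (8)(-20) − (18)(-23) = 254
A_2→A_3: (18)(8) − (17)(-20) = 484
A_3→A_4: (17)(17) − (17)(8) = 153
A_4→A_5: (17)(-18) − (-16)(17) = -34
A_5→A_6: (-16)(-25) − (-4)(-18) = 328
A_6→A_1: (-4)(-23) − (8)(-25) = 292
Σ = 1477
Area = |Σ|/2 = 738.5.
Hole:
Apply the shoelace (surveyor's) formula: 2A = Σ (x_i·y_{i+1} − x_{i+1}·y_i), indices taken mod 3.
V_1→V_2: (5)(-10) − (5)(-11) = 5
V_2→V_3: (5)(-7) − (4)(-10) = 5
V_3→V_1: (4)(-11) − (5)(-7) = -9
Σ = 1
Area = |Σ|/2 = 0.5.
Net area = 738.5 − 0.5 = 738.

738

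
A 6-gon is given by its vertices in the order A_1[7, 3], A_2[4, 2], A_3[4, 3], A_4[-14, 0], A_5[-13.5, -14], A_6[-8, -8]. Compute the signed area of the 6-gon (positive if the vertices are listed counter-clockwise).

136

Σ = (2) + (4) + (42) + (196) + (-4) + (32) = 272
Signed area = Σ/2 = 136 (positive ⇒ counter-clockwise traversal).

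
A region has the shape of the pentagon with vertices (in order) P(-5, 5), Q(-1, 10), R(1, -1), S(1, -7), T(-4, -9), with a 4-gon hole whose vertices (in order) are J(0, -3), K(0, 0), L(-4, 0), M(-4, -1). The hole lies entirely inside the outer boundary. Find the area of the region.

Outer boundary:
Apply Gauss's area formula: 2A = Σ (x_i·y_{i+1} − x_{i+1}·y_i), indices taken mod 5.
Σ = (-45) + (-9) + (-6) + (-37) + (-65) = -162
Area = |Σ|/2 = 81.
Hole:
Apply Gauss's area formula: 2A = Σ (x_i·y_{i+1} − x_{i+1}·y_i), indices taken mod 4.
Cross-terms: 0, 0, 4, 12  ⇒  Σ = 16
Area = |Σ|/2 = 8.
Net area = 81 − 8 = 73.

73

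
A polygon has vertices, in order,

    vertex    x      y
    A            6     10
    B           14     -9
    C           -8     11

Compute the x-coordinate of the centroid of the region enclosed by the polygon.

Apply the shoelace formula. First the cross-terms c_i = x_i·y_{i+1} − x_{i+1}·y_i:
  -194, 82, -146  ⇒  2A = -258, A = -129.
Then Σ (x_i + x_{i+1})·c_i = -3096, so x̄ = -3096 / (6·(-129)) = 4.

4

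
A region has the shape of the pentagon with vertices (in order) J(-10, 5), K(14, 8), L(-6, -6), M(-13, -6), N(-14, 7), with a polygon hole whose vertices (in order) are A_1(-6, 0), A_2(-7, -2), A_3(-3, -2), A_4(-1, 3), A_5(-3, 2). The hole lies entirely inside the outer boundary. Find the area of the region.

Outer boundary:
Σ = (-150) + (-36) + (-42) + (-175) + (0) = -403
Area = |Σ|/2 = 201.5.
Hole:
Σ = (12) + (8) + (-11) + (7) + (12) = 28
Area = |Σ|/2 = 14.
Net area = 201.5 − 14 = 187.5.

187.5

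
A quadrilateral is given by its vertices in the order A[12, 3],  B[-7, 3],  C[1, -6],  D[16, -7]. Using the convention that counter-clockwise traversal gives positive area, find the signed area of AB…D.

158.5

Σ = (57) + (39) + (89) + (132) = 317
Signed area = Σ/2 = 158.5 (positive ⇒ counter-clockwise traversal).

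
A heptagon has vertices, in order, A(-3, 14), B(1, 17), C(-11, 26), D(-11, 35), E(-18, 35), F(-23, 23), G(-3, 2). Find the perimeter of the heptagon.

90

|AB| = √((4)² + (3)²) = √25 = 5
|BC| = √((-12)² + (9)²) = √225 = 15
|CD| = √((0)² + (9)²) = √81 = 9
|DE| = √((-7)² + (0)²) = √49 = 7
|EF| = √((-5)² + (-12)²) = √169 = 13
|FG| = √((20)² + (-21)²) = √841 = 29
|GA| = √((0)² + (12)²) = √144 = 12
Perimeter = 5 + 15 + 9 + 7 + 13 + 29 + 12 = 90.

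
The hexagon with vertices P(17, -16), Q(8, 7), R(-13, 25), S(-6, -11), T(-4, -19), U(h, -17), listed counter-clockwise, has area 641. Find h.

8

Write out the shoelace sum; only the two edges meeting at U involve h:
2·Area = [((-4)·(-17) − h·(-19)) + (h·(-16) − 17·(-17))] + 901
       = 3·h + 1258 = 1282
⇒ h = 8.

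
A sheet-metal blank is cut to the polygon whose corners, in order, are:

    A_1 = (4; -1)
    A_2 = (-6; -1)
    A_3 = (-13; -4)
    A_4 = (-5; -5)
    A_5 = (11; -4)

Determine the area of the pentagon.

Apply the shoelace (surveyor's) formula: 2A = Σ (x_i·y_{i+1} − x_{i+1}·y_i), indices taken mod 5.
A_1→A_2: (4)(-1) − (-6)(-1) = -10
A_2→A_3: (-6)(-4) − (-13)(-1) = 11
A_3→A_4: (-13)(-5) − (-5)(-4) = 45
A_4→A_5: (-5)(-4) − (11)(-5) = 75
A_5→A_1: (11)(-1) − (4)(-4) = 5
Σ = 126
Area = |Σ|/2 = 63.

63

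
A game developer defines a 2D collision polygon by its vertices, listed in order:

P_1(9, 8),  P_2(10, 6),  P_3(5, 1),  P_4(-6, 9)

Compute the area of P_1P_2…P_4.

Apply the shoelace (surveyor's) formula: 2A = Σ (x_i·y_{i+1} − x_{i+1}·y_i), indices taken mod 4.
Σ = (-26) + (-20) + (51) + (-129) = -124
Area = |Σ|/2 = 62.

62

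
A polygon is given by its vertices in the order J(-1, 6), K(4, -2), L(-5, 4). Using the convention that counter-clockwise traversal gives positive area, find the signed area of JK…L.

-21

Cross-terms: -22, 6, -26  ⇒  Σ = -42
Signed area = Σ/2 = -21 (negative ⇒ clockwise traversal).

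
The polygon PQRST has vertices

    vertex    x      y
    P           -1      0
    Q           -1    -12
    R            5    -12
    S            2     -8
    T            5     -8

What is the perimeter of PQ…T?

|PQ| = √((0)² + (-12)²) = √144 = 12
|QR| = √((6)² + (0)²) = √36 = 6
|RS| = √((-3)² + (4)²) = √25 = 5
|ST| = √((3)² + (0)²) = √9 = 3
|TP| = √((-6)² + (8)²) = √100 = 10
Perimeter = 12 + 6 + 5 + 3 + 10 = 36.

36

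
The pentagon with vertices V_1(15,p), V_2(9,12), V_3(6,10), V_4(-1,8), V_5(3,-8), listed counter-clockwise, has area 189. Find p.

The doubled signed area Σ (x_i y_{i+1} − x_{i+1} y_i) is linear in p.
With p=0 it equals 360; the coefficient of p is -6 (from the two edges through V_1).
So -6·p + 360 = 2·189 = 378 ⇒ p = -3.

-3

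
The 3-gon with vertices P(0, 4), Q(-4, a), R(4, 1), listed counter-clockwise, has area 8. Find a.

Write out the shoelace sum; only the two edges meeting at Q involve a:
2·Area = [(0·a − (-4)·4) + ((-4)·1 − 4·a)] + 16
       = -4·a + 28 = 16
⇒ a = 3.

3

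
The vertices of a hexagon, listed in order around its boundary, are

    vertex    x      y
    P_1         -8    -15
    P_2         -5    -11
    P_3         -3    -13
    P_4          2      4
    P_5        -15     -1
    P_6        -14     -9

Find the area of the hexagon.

188

Apply the shoelace formula: 2A = Σ (x_i·y_{i+1} − x_{i+1}·y_i), indices taken mod 6.
Σ = (13) + (32) + (14) + (58) + (121) + (138) = 376
Area = |Σ|/2 = 188.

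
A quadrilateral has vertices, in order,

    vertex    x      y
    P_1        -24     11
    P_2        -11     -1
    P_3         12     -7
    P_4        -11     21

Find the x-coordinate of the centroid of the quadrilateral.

-23/3

Apply the shoelace (surveyor's) formula. First the cross-terms c_i = x_i·y_{i+1} − x_{i+1}·y_i:
  145, 89, 175, 383  ⇒  2A = 792, A = 396.
Then Σ (x_i + x_{i+1})·c_i = -18216, so x̄ = -18216 / (6·396) = -23/3.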